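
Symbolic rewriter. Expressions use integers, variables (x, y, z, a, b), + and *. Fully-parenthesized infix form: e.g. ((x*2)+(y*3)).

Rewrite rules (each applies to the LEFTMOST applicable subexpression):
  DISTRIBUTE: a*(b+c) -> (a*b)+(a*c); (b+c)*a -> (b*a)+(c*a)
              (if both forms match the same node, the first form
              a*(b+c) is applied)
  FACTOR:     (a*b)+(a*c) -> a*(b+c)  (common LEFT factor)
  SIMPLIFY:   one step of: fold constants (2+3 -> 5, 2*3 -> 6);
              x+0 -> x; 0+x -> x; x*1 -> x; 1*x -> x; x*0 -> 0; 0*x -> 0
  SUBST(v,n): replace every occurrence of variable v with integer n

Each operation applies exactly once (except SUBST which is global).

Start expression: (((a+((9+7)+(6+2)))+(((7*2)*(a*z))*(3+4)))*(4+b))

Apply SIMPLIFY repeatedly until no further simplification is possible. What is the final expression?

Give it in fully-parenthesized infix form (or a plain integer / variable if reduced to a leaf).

Answer: (((a+24)+((14*(a*z))*7))*(4+b))

Derivation:
Start: (((a+((9+7)+(6+2)))+(((7*2)*(a*z))*(3+4)))*(4+b))
Step 1: at LLRL: (9+7) -> 16; overall: (((a+((9+7)+(6+2)))+(((7*2)*(a*z))*(3+4)))*(4+b)) -> (((a+(16+(6+2)))+(((7*2)*(a*z))*(3+4)))*(4+b))
Step 2: at LLRR: (6+2) -> 8; overall: (((a+(16+(6+2)))+(((7*2)*(a*z))*(3+4)))*(4+b)) -> (((a+(16+8))+(((7*2)*(a*z))*(3+4)))*(4+b))
Step 3: at LLR: (16+8) -> 24; overall: (((a+(16+8))+(((7*2)*(a*z))*(3+4)))*(4+b)) -> (((a+24)+(((7*2)*(a*z))*(3+4)))*(4+b))
Step 4: at LRLL: (7*2) -> 14; overall: (((a+24)+(((7*2)*(a*z))*(3+4)))*(4+b)) -> (((a+24)+((14*(a*z))*(3+4)))*(4+b))
Step 5: at LRR: (3+4) -> 7; overall: (((a+24)+((14*(a*z))*(3+4)))*(4+b)) -> (((a+24)+((14*(a*z))*7))*(4+b))
Fixed point: (((a+24)+((14*(a*z))*7))*(4+b))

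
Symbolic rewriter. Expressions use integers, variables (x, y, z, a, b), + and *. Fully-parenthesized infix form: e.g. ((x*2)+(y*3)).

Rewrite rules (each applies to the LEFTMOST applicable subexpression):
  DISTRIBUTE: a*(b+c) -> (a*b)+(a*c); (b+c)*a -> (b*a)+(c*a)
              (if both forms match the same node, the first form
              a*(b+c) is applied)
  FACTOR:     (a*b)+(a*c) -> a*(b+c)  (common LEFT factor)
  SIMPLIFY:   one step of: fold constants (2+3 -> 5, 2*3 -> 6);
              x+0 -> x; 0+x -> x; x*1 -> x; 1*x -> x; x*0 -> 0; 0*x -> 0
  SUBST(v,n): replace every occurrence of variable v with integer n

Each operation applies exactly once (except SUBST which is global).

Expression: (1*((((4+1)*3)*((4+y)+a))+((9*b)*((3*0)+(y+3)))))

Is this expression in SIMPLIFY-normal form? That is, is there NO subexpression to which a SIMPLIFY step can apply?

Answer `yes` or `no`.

Expression: (1*((((4+1)*3)*((4+y)+a))+((9*b)*((3*0)+(y+3)))))
Scanning for simplifiable subexpressions (pre-order)...
  at root: (1*((((4+1)*3)*((4+y)+a))+((9*b)*((3*0)+(y+3))))) (SIMPLIFIABLE)
  at R: ((((4+1)*3)*((4+y)+a))+((9*b)*((3*0)+(y+3)))) (not simplifiable)
  at RL: (((4+1)*3)*((4+y)+a)) (not simplifiable)
  at RLL: ((4+1)*3) (not simplifiable)
  at RLLL: (4+1) (SIMPLIFIABLE)
  at RLR: ((4+y)+a) (not simplifiable)
  at RLRL: (4+y) (not simplifiable)
  at RR: ((9*b)*((3*0)+(y+3))) (not simplifiable)
  at RRL: (9*b) (not simplifiable)
  at RRR: ((3*0)+(y+3)) (not simplifiable)
  at RRRL: (3*0) (SIMPLIFIABLE)
  at RRRR: (y+3) (not simplifiable)
Found simplifiable subexpr at path root: (1*((((4+1)*3)*((4+y)+a))+((9*b)*((3*0)+(y+3)))))
One SIMPLIFY step would give: ((((4+1)*3)*((4+y)+a))+((9*b)*((3*0)+(y+3))))
-> NOT in normal form.

Answer: no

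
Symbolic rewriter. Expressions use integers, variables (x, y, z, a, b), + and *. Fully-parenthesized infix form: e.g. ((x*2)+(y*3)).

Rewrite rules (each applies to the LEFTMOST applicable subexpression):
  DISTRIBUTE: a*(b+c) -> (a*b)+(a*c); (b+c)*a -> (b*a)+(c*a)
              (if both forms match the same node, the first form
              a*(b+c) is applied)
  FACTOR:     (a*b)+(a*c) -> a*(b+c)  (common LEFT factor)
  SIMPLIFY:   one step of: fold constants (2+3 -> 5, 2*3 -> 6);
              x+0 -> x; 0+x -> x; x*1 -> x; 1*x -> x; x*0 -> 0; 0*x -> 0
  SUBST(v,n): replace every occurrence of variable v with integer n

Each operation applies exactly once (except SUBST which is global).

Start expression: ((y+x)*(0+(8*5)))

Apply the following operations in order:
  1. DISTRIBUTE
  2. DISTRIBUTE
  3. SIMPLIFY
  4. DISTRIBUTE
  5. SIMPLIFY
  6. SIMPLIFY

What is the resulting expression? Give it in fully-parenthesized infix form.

Start: ((y+x)*(0+(8*5)))
Apply DISTRIBUTE at root (target: ((y+x)*(0+(8*5)))): ((y+x)*(0+(8*5))) -> (((y+x)*0)+((y+x)*(8*5)))
Apply DISTRIBUTE at L (target: ((y+x)*0)): (((y+x)*0)+((y+x)*(8*5))) -> (((y*0)+(x*0))+((y+x)*(8*5)))
Apply SIMPLIFY at LL (target: (y*0)): (((y*0)+(x*0))+((y+x)*(8*5))) -> ((0+(x*0))+((y+x)*(8*5)))
Apply DISTRIBUTE at R (target: ((y+x)*(8*5))): ((0+(x*0))+((y+x)*(8*5))) -> ((0+(x*0))+((y*(8*5))+(x*(8*5))))
Apply SIMPLIFY at L (target: (0+(x*0))): ((0+(x*0))+((y*(8*5))+(x*(8*5)))) -> ((x*0)+((y*(8*5))+(x*(8*5))))
Apply SIMPLIFY at L (target: (x*0)): ((x*0)+((y*(8*5))+(x*(8*5)))) -> (0+((y*(8*5))+(x*(8*5))))

Answer: (0+((y*(8*5))+(x*(8*5))))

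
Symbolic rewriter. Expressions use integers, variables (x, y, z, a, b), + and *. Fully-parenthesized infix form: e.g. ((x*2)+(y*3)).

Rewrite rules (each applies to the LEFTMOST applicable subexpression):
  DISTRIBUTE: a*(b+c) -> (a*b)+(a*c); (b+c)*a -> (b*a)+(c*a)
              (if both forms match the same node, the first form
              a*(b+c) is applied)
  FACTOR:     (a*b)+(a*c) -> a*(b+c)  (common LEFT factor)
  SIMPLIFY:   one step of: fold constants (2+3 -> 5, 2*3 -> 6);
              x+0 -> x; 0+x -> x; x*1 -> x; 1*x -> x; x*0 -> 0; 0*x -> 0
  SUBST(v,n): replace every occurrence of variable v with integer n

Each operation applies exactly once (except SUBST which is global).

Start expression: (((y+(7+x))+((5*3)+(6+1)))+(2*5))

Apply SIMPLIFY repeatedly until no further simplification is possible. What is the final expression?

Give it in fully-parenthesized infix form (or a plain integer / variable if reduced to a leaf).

Answer: (((y+(7+x))+22)+10)

Derivation:
Start: (((y+(7+x))+((5*3)+(6+1)))+(2*5))
Step 1: at LRL: (5*3) -> 15; overall: (((y+(7+x))+((5*3)+(6+1)))+(2*5)) -> (((y+(7+x))+(15+(6+1)))+(2*5))
Step 2: at LRR: (6+1) -> 7; overall: (((y+(7+x))+(15+(6+1)))+(2*5)) -> (((y+(7+x))+(15+7))+(2*5))
Step 3: at LR: (15+7) -> 22; overall: (((y+(7+x))+(15+7))+(2*5)) -> (((y+(7+x))+22)+(2*5))
Step 4: at R: (2*5) -> 10; overall: (((y+(7+x))+22)+(2*5)) -> (((y+(7+x))+22)+10)
Fixed point: (((y+(7+x))+22)+10)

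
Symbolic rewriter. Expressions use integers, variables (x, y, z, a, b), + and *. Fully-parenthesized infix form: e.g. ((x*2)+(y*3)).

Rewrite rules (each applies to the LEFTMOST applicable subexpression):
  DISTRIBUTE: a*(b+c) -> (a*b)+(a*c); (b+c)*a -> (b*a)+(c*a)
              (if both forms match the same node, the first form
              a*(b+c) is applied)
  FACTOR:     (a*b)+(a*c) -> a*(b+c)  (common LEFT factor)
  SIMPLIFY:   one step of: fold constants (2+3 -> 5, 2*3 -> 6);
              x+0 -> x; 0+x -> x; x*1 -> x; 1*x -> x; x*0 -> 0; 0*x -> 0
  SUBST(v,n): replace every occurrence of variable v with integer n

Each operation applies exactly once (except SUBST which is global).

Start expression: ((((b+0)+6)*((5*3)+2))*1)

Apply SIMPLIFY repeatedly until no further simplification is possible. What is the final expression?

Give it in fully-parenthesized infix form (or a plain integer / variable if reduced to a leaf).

Answer: ((b+6)*17)

Derivation:
Start: ((((b+0)+6)*((5*3)+2))*1)
Step 1: at root: ((((b+0)+6)*((5*3)+2))*1) -> (((b+0)+6)*((5*3)+2)); overall: ((((b+0)+6)*((5*3)+2))*1) -> (((b+0)+6)*((5*3)+2))
Step 2: at LL: (b+0) -> b; overall: (((b+0)+6)*((5*3)+2)) -> ((b+6)*((5*3)+2))
Step 3: at RL: (5*3) -> 15; overall: ((b+6)*((5*3)+2)) -> ((b+6)*(15+2))
Step 4: at R: (15+2) -> 17; overall: ((b+6)*(15+2)) -> ((b+6)*17)
Fixed point: ((b+6)*17)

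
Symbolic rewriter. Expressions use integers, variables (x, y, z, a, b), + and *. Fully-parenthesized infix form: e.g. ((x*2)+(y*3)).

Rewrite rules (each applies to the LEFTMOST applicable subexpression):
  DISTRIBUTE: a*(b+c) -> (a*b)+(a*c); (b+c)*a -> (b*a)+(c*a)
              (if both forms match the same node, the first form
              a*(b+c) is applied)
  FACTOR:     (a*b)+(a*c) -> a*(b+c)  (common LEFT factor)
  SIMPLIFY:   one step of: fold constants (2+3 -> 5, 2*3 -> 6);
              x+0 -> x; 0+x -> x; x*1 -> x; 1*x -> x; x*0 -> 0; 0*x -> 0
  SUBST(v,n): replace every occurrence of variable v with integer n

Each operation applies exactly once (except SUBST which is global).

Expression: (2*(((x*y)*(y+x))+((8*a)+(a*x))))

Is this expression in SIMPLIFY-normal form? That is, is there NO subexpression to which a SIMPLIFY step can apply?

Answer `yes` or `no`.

Expression: (2*(((x*y)*(y+x))+((8*a)+(a*x))))
Scanning for simplifiable subexpressions (pre-order)...
  at root: (2*(((x*y)*(y+x))+((8*a)+(a*x)))) (not simplifiable)
  at R: (((x*y)*(y+x))+((8*a)+(a*x))) (not simplifiable)
  at RL: ((x*y)*(y+x)) (not simplifiable)
  at RLL: (x*y) (not simplifiable)
  at RLR: (y+x) (not simplifiable)
  at RR: ((8*a)+(a*x)) (not simplifiable)
  at RRL: (8*a) (not simplifiable)
  at RRR: (a*x) (not simplifiable)
Result: no simplifiable subexpression found -> normal form.

Answer: yes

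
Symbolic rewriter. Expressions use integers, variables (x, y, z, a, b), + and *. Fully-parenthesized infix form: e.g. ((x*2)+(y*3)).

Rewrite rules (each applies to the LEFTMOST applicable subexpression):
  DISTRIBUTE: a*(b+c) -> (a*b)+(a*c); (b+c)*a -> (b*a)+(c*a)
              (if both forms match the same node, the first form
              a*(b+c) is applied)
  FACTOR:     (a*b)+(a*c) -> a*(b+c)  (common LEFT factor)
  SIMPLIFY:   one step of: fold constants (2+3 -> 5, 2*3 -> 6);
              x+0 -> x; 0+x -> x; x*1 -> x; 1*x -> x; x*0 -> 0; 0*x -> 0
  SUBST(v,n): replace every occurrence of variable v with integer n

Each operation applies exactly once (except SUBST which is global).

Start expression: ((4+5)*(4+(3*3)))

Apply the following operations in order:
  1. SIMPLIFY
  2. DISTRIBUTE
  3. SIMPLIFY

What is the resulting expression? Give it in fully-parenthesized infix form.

Start: ((4+5)*(4+(3*3)))
Apply SIMPLIFY at L (target: (4+5)): ((4+5)*(4+(3*3))) -> (9*(4+(3*3)))
Apply DISTRIBUTE at root (target: (9*(4+(3*3)))): (9*(4+(3*3))) -> ((9*4)+(9*(3*3)))
Apply SIMPLIFY at L (target: (9*4)): ((9*4)+(9*(3*3))) -> (36+(9*(3*3)))

Answer: (36+(9*(3*3)))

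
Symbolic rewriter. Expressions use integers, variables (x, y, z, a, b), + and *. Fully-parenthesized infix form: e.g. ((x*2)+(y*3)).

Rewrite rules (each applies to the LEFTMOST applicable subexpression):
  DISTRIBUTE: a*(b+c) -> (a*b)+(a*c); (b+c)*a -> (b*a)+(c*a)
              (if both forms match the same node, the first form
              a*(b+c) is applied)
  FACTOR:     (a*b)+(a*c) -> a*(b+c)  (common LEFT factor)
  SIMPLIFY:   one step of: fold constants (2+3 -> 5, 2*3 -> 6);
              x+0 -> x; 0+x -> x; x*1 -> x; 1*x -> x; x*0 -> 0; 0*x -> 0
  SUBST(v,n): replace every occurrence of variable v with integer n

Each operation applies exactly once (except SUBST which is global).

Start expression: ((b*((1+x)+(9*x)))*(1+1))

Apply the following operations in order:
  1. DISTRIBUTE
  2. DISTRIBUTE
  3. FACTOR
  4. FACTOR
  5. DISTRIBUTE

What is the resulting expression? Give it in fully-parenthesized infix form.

Answer: (((b*((1+x)+(9*x)))*1)+((b*((1+x)+(9*x)))*1))

Derivation:
Start: ((b*((1+x)+(9*x)))*(1+1))
Apply DISTRIBUTE at root (target: ((b*((1+x)+(9*x)))*(1+1))): ((b*((1+x)+(9*x)))*(1+1)) -> (((b*((1+x)+(9*x)))*1)+((b*((1+x)+(9*x)))*1))
Apply DISTRIBUTE at LL (target: (b*((1+x)+(9*x)))): (((b*((1+x)+(9*x)))*1)+((b*((1+x)+(9*x)))*1)) -> ((((b*(1+x))+(b*(9*x)))*1)+((b*((1+x)+(9*x)))*1))
Apply FACTOR at LL (target: ((b*(1+x))+(b*(9*x)))): ((((b*(1+x))+(b*(9*x)))*1)+((b*((1+x)+(9*x)))*1)) -> (((b*((1+x)+(9*x)))*1)+((b*((1+x)+(9*x)))*1))
Apply FACTOR at root (target: (((b*((1+x)+(9*x)))*1)+((b*((1+x)+(9*x)))*1))): (((b*((1+x)+(9*x)))*1)+((b*((1+x)+(9*x)))*1)) -> ((b*((1+x)+(9*x)))*(1+1))
Apply DISTRIBUTE at root (target: ((b*((1+x)+(9*x)))*(1+1))): ((b*((1+x)+(9*x)))*(1+1)) -> (((b*((1+x)+(9*x)))*1)+((b*((1+x)+(9*x)))*1))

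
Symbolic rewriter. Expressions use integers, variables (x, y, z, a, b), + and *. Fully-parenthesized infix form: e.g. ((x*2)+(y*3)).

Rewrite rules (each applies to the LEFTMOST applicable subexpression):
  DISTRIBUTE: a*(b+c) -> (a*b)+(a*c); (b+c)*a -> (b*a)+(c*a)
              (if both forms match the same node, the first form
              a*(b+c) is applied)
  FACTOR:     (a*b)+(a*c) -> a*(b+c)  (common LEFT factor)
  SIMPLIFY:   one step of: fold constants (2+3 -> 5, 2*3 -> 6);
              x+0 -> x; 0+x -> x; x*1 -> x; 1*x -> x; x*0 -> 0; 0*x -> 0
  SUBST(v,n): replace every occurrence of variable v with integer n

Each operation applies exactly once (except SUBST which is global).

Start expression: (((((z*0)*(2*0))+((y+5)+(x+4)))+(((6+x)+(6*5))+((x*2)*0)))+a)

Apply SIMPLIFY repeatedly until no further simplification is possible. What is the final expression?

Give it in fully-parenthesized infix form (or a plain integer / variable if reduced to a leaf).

Start: (((((z*0)*(2*0))+((y+5)+(x+4)))+(((6+x)+(6*5))+((x*2)*0)))+a)
Step 1: at LLLL: (z*0) -> 0; overall: (((((z*0)*(2*0))+((y+5)+(x+4)))+(((6+x)+(6*5))+((x*2)*0)))+a) -> ((((0*(2*0))+((y+5)+(x+4)))+(((6+x)+(6*5))+((x*2)*0)))+a)
Step 2: at LLL: (0*(2*0)) -> 0; overall: ((((0*(2*0))+((y+5)+(x+4)))+(((6+x)+(6*5))+((x*2)*0)))+a) -> (((0+((y+5)+(x+4)))+(((6+x)+(6*5))+((x*2)*0)))+a)
Step 3: at LL: (0+((y+5)+(x+4))) -> ((y+5)+(x+4)); overall: (((0+((y+5)+(x+4)))+(((6+x)+(6*5))+((x*2)*0)))+a) -> ((((y+5)+(x+4))+(((6+x)+(6*5))+((x*2)*0)))+a)
Step 4: at LRLR: (6*5) -> 30; overall: ((((y+5)+(x+4))+(((6+x)+(6*5))+((x*2)*0)))+a) -> ((((y+5)+(x+4))+(((6+x)+30)+((x*2)*0)))+a)
Step 5: at LRR: ((x*2)*0) -> 0; overall: ((((y+5)+(x+4))+(((6+x)+30)+((x*2)*0)))+a) -> ((((y+5)+(x+4))+(((6+x)+30)+0))+a)
Step 6: at LR: (((6+x)+30)+0) -> ((6+x)+30); overall: ((((y+5)+(x+4))+(((6+x)+30)+0))+a) -> ((((y+5)+(x+4))+((6+x)+30))+a)
Fixed point: ((((y+5)+(x+4))+((6+x)+30))+a)

Answer: ((((y+5)+(x+4))+((6+x)+30))+a)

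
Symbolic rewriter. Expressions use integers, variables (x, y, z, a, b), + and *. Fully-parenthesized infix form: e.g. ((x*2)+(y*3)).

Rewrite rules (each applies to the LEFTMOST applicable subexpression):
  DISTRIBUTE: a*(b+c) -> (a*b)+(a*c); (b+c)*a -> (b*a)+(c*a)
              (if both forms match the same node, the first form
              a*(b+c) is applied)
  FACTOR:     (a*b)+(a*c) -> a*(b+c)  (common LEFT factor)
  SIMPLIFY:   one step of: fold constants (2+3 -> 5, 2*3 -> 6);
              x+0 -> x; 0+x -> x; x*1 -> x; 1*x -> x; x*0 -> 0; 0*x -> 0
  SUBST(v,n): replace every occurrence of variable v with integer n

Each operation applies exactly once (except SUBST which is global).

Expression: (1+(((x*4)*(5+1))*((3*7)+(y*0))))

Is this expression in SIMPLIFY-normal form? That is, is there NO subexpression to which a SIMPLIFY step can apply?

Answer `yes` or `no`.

Answer: no

Derivation:
Expression: (1+(((x*4)*(5+1))*((3*7)+(y*0))))
Scanning for simplifiable subexpressions (pre-order)...
  at root: (1+(((x*4)*(5+1))*((3*7)+(y*0)))) (not simplifiable)
  at R: (((x*4)*(5+1))*((3*7)+(y*0))) (not simplifiable)
  at RL: ((x*4)*(5+1)) (not simplifiable)
  at RLL: (x*4) (not simplifiable)
  at RLR: (5+1) (SIMPLIFIABLE)
  at RR: ((3*7)+(y*0)) (not simplifiable)
  at RRL: (3*7) (SIMPLIFIABLE)
  at RRR: (y*0) (SIMPLIFIABLE)
Found simplifiable subexpr at path RLR: (5+1)
One SIMPLIFY step would give: (1+(((x*4)*6)*((3*7)+(y*0))))
-> NOT in normal form.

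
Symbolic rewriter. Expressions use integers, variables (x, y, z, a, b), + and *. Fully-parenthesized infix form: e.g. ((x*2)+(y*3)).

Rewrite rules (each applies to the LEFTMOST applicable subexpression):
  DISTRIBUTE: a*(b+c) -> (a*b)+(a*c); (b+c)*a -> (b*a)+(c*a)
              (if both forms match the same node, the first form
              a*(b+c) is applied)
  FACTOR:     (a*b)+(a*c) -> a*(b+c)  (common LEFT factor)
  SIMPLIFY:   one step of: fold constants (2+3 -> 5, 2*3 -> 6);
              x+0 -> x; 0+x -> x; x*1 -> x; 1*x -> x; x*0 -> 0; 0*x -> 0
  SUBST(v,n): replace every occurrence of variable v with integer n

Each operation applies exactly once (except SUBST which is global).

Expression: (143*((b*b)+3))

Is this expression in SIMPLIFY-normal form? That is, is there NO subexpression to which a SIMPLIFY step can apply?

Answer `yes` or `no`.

Answer: yes

Derivation:
Expression: (143*((b*b)+3))
Scanning for simplifiable subexpressions (pre-order)...
  at root: (143*((b*b)+3)) (not simplifiable)
  at R: ((b*b)+3) (not simplifiable)
  at RL: (b*b) (not simplifiable)
Result: no simplifiable subexpression found -> normal form.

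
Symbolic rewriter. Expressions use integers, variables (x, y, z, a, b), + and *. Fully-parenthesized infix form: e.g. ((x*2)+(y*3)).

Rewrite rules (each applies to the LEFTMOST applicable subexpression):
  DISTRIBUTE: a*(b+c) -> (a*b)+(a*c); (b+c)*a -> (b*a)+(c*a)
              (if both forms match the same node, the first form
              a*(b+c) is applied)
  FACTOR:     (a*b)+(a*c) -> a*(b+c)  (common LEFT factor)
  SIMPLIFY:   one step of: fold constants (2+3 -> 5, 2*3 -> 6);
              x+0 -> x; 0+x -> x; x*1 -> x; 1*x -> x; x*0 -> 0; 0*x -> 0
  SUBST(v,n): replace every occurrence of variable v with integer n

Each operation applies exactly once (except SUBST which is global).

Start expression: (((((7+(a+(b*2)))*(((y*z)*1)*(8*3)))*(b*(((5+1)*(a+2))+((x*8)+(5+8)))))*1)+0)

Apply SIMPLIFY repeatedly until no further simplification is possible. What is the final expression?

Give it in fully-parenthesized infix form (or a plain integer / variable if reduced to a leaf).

Answer: (((7+(a+(b*2)))*((y*z)*24))*(b*((6*(a+2))+((x*8)+13))))

Derivation:
Start: (((((7+(a+(b*2)))*(((y*z)*1)*(8*3)))*(b*(((5+1)*(a+2))+((x*8)+(5+8)))))*1)+0)
Step 1: at root: (((((7+(a+(b*2)))*(((y*z)*1)*(8*3)))*(b*(((5+1)*(a+2))+((x*8)+(5+8)))))*1)+0) -> ((((7+(a+(b*2)))*(((y*z)*1)*(8*3)))*(b*(((5+1)*(a+2))+((x*8)+(5+8)))))*1); overall: (((((7+(a+(b*2)))*(((y*z)*1)*(8*3)))*(b*(((5+1)*(a+2))+((x*8)+(5+8)))))*1)+0) -> ((((7+(a+(b*2)))*(((y*z)*1)*(8*3)))*(b*(((5+1)*(a+2))+((x*8)+(5+8)))))*1)
Step 2: at root: ((((7+(a+(b*2)))*(((y*z)*1)*(8*3)))*(b*(((5+1)*(a+2))+((x*8)+(5+8)))))*1) -> (((7+(a+(b*2)))*(((y*z)*1)*(8*3)))*(b*(((5+1)*(a+2))+((x*8)+(5+8))))); overall: ((((7+(a+(b*2)))*(((y*z)*1)*(8*3)))*(b*(((5+1)*(a+2))+((x*8)+(5+8)))))*1) -> (((7+(a+(b*2)))*(((y*z)*1)*(8*3)))*(b*(((5+1)*(a+2))+((x*8)+(5+8)))))
Step 3: at LRL: ((y*z)*1) -> (y*z); overall: (((7+(a+(b*2)))*(((y*z)*1)*(8*3)))*(b*(((5+1)*(a+2))+((x*8)+(5+8))))) -> (((7+(a+(b*2)))*((y*z)*(8*3)))*(b*(((5+1)*(a+2))+((x*8)+(5+8)))))
Step 4: at LRR: (8*3) -> 24; overall: (((7+(a+(b*2)))*((y*z)*(8*3)))*(b*(((5+1)*(a+2))+((x*8)+(5+8))))) -> (((7+(a+(b*2)))*((y*z)*24))*(b*(((5+1)*(a+2))+((x*8)+(5+8)))))
Step 5: at RRLL: (5+1) -> 6; overall: (((7+(a+(b*2)))*((y*z)*24))*(b*(((5+1)*(a+2))+((x*8)+(5+8))))) -> (((7+(a+(b*2)))*((y*z)*24))*(b*((6*(a+2))+((x*8)+(5+8)))))
Step 6: at RRRR: (5+8) -> 13; overall: (((7+(a+(b*2)))*((y*z)*24))*(b*((6*(a+2))+((x*8)+(5+8))))) -> (((7+(a+(b*2)))*((y*z)*24))*(b*((6*(a+2))+((x*8)+13))))
Fixed point: (((7+(a+(b*2)))*((y*z)*24))*(b*((6*(a+2))+((x*8)+13))))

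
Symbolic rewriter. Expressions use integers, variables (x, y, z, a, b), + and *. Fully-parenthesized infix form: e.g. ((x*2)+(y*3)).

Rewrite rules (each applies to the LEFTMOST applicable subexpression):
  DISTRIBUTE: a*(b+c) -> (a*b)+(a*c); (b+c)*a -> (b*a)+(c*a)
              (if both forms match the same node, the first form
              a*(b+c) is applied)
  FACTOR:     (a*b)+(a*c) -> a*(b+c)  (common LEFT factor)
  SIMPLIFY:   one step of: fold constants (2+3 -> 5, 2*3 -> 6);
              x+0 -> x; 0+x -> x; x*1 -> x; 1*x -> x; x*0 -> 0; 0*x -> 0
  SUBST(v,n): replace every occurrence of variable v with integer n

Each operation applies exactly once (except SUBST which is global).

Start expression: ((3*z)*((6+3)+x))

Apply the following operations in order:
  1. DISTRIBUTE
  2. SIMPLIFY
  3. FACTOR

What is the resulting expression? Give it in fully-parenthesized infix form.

Answer: ((3*z)*(9+x))

Derivation:
Start: ((3*z)*((6+3)+x))
Apply DISTRIBUTE at root (target: ((3*z)*((6+3)+x))): ((3*z)*((6+3)+x)) -> (((3*z)*(6+3))+((3*z)*x))
Apply SIMPLIFY at LR (target: (6+3)): (((3*z)*(6+3))+((3*z)*x)) -> (((3*z)*9)+((3*z)*x))
Apply FACTOR at root (target: (((3*z)*9)+((3*z)*x))): (((3*z)*9)+((3*z)*x)) -> ((3*z)*(9+x))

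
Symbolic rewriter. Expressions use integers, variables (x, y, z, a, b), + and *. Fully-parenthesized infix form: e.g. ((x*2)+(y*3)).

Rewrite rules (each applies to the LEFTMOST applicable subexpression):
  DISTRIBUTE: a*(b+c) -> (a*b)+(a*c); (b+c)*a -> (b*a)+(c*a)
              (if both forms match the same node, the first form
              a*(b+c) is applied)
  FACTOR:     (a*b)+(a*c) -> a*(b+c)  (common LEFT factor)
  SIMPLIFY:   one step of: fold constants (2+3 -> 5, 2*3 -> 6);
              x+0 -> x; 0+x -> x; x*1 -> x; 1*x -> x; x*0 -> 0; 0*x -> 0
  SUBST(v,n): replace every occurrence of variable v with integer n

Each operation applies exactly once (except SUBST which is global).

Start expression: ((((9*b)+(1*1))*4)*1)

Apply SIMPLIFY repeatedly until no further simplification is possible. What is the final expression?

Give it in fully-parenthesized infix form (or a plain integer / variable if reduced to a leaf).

Start: ((((9*b)+(1*1))*4)*1)
Step 1: at root: ((((9*b)+(1*1))*4)*1) -> (((9*b)+(1*1))*4); overall: ((((9*b)+(1*1))*4)*1) -> (((9*b)+(1*1))*4)
Step 2: at LR: (1*1) -> 1; overall: (((9*b)+(1*1))*4) -> (((9*b)+1)*4)
Fixed point: (((9*b)+1)*4)

Answer: (((9*b)+1)*4)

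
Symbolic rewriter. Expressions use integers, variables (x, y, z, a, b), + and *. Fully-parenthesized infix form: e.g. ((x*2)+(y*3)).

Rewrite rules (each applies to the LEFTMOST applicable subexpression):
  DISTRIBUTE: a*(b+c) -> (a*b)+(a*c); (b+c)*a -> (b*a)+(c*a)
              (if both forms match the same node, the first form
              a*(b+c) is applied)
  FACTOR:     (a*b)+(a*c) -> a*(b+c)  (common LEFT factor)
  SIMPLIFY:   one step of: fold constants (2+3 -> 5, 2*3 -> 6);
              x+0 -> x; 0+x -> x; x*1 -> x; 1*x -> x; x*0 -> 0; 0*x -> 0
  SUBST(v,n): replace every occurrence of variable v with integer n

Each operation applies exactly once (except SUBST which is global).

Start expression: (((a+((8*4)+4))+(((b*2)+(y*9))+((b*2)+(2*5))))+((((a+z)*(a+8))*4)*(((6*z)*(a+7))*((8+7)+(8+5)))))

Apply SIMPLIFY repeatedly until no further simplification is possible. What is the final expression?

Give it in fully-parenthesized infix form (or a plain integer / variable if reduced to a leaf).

Start: (((a+((8*4)+4))+(((b*2)+(y*9))+((b*2)+(2*5))))+((((a+z)*(a+8))*4)*(((6*z)*(a+7))*((8+7)+(8+5)))))
Step 1: at LLRL: (8*4) -> 32; overall: (((a+((8*4)+4))+(((b*2)+(y*9))+((b*2)+(2*5))))+((((a+z)*(a+8))*4)*(((6*z)*(a+7))*((8+7)+(8+5))))) -> (((a+(32+4))+(((b*2)+(y*9))+((b*2)+(2*5))))+((((a+z)*(a+8))*4)*(((6*z)*(a+7))*((8+7)+(8+5)))))
Step 2: at LLR: (32+4) -> 36; overall: (((a+(32+4))+(((b*2)+(y*9))+((b*2)+(2*5))))+((((a+z)*(a+8))*4)*(((6*z)*(a+7))*((8+7)+(8+5))))) -> (((a+36)+(((b*2)+(y*9))+((b*2)+(2*5))))+((((a+z)*(a+8))*4)*(((6*z)*(a+7))*((8+7)+(8+5)))))
Step 3: at LRRR: (2*5) -> 10; overall: (((a+36)+(((b*2)+(y*9))+((b*2)+(2*5))))+((((a+z)*(a+8))*4)*(((6*z)*(a+7))*((8+7)+(8+5))))) -> (((a+36)+(((b*2)+(y*9))+((b*2)+10)))+((((a+z)*(a+8))*4)*(((6*z)*(a+7))*((8+7)+(8+5)))))
Step 4: at RRRL: (8+7) -> 15; overall: (((a+36)+(((b*2)+(y*9))+((b*2)+10)))+((((a+z)*(a+8))*4)*(((6*z)*(a+7))*((8+7)+(8+5))))) -> (((a+36)+(((b*2)+(y*9))+((b*2)+10)))+((((a+z)*(a+8))*4)*(((6*z)*(a+7))*(15+(8+5)))))
Step 5: at RRRR: (8+5) -> 13; overall: (((a+36)+(((b*2)+(y*9))+((b*2)+10)))+((((a+z)*(a+8))*4)*(((6*z)*(a+7))*(15+(8+5))))) -> (((a+36)+(((b*2)+(y*9))+((b*2)+10)))+((((a+z)*(a+8))*4)*(((6*z)*(a+7))*(15+13))))
Step 6: at RRR: (15+13) -> 28; overall: (((a+36)+(((b*2)+(y*9))+((b*2)+10)))+((((a+z)*(a+8))*4)*(((6*z)*(a+7))*(15+13)))) -> (((a+36)+(((b*2)+(y*9))+((b*2)+10)))+((((a+z)*(a+8))*4)*(((6*z)*(a+7))*28)))
Fixed point: (((a+36)+(((b*2)+(y*9))+((b*2)+10)))+((((a+z)*(a+8))*4)*(((6*z)*(a+7))*28)))

Answer: (((a+36)+(((b*2)+(y*9))+((b*2)+10)))+((((a+z)*(a+8))*4)*(((6*z)*(a+7))*28)))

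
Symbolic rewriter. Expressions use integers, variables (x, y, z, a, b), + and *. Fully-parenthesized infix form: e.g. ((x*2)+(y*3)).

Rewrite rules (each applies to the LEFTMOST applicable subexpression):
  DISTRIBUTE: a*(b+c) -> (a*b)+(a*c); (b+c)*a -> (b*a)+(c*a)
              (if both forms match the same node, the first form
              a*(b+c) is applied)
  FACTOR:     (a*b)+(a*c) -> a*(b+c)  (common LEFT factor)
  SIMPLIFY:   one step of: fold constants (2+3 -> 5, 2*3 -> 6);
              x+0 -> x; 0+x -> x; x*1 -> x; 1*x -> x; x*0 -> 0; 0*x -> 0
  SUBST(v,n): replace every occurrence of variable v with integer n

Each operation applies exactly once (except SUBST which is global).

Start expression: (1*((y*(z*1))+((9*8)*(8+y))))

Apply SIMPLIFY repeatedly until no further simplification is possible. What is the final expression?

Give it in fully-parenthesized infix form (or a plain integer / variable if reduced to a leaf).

Answer: ((y*z)+(72*(8+y)))

Derivation:
Start: (1*((y*(z*1))+((9*8)*(8+y))))
Step 1: at root: (1*((y*(z*1))+((9*8)*(8+y)))) -> ((y*(z*1))+((9*8)*(8+y))); overall: (1*((y*(z*1))+((9*8)*(8+y)))) -> ((y*(z*1))+((9*8)*(8+y)))
Step 2: at LR: (z*1) -> z; overall: ((y*(z*1))+((9*8)*(8+y))) -> ((y*z)+((9*8)*(8+y)))
Step 3: at RL: (9*8) -> 72; overall: ((y*z)+((9*8)*(8+y))) -> ((y*z)+(72*(8+y)))
Fixed point: ((y*z)+(72*(8+y)))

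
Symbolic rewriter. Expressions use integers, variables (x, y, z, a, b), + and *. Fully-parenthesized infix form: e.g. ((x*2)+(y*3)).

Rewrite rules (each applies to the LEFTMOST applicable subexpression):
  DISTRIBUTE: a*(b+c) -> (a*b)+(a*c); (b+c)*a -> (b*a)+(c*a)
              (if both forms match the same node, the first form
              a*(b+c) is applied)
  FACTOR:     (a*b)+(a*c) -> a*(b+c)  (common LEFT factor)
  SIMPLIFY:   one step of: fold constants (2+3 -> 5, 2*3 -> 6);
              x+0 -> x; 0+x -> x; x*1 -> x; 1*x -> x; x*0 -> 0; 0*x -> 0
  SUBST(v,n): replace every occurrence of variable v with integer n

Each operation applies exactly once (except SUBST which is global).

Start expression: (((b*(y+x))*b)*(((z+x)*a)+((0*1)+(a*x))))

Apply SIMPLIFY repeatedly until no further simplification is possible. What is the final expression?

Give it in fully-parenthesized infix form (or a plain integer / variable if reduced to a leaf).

Start: (((b*(y+x))*b)*(((z+x)*a)+((0*1)+(a*x))))
Step 1: at RRL: (0*1) -> 0; overall: (((b*(y+x))*b)*(((z+x)*a)+((0*1)+(a*x)))) -> (((b*(y+x))*b)*(((z+x)*a)+(0+(a*x))))
Step 2: at RR: (0+(a*x)) -> (a*x); overall: (((b*(y+x))*b)*(((z+x)*a)+(0+(a*x)))) -> (((b*(y+x))*b)*(((z+x)*a)+(a*x)))
Fixed point: (((b*(y+x))*b)*(((z+x)*a)+(a*x)))

Answer: (((b*(y+x))*b)*(((z+x)*a)+(a*x)))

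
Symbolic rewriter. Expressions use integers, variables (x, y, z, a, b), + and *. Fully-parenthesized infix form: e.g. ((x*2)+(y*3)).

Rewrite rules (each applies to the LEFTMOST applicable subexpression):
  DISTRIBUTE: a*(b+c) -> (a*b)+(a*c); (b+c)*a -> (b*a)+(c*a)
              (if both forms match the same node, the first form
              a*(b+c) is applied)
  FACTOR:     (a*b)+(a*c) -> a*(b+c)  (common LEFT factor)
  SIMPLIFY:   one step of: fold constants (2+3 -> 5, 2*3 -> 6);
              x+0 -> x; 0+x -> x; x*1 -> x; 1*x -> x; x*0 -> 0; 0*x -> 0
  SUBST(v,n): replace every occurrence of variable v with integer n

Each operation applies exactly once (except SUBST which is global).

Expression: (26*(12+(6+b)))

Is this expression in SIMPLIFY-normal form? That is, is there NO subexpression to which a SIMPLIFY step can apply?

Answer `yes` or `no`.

Expression: (26*(12+(6+b)))
Scanning for simplifiable subexpressions (pre-order)...
  at root: (26*(12+(6+b))) (not simplifiable)
  at R: (12+(6+b)) (not simplifiable)
  at RR: (6+b) (not simplifiable)
Result: no simplifiable subexpression found -> normal form.

Answer: yes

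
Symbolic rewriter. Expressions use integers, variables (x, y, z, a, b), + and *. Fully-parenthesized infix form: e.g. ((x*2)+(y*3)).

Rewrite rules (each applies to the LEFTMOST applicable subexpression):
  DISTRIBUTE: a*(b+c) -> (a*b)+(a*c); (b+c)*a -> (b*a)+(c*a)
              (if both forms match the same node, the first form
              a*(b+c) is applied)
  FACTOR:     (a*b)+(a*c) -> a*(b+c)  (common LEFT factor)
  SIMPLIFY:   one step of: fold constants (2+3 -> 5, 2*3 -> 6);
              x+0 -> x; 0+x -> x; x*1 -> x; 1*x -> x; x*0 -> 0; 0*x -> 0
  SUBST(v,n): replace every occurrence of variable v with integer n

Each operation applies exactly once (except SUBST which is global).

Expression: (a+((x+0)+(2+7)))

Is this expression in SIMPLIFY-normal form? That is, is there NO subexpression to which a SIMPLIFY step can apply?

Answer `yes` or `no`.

Expression: (a+((x+0)+(2+7)))
Scanning for simplifiable subexpressions (pre-order)...
  at root: (a+((x+0)+(2+7))) (not simplifiable)
  at R: ((x+0)+(2+7)) (not simplifiable)
  at RL: (x+0) (SIMPLIFIABLE)
  at RR: (2+7) (SIMPLIFIABLE)
Found simplifiable subexpr at path RL: (x+0)
One SIMPLIFY step would give: (a+(x+(2+7)))
-> NOT in normal form.

Answer: no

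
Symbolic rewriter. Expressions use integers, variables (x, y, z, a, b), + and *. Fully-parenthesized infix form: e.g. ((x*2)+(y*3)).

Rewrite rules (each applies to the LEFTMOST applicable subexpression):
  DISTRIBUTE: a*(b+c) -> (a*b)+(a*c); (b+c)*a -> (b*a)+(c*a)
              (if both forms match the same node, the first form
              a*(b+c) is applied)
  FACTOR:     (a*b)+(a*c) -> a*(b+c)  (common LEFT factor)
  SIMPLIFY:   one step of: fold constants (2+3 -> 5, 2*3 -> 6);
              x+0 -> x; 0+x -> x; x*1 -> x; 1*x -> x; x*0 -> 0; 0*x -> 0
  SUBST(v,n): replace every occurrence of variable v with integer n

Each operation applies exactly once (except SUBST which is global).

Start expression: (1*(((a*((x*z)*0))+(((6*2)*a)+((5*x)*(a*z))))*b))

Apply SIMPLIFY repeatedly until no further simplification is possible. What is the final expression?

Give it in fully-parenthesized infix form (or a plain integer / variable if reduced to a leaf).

Answer: (((12*a)+((5*x)*(a*z)))*b)

Derivation:
Start: (1*(((a*((x*z)*0))+(((6*2)*a)+((5*x)*(a*z))))*b))
Step 1: at root: (1*(((a*((x*z)*0))+(((6*2)*a)+((5*x)*(a*z))))*b)) -> (((a*((x*z)*0))+(((6*2)*a)+((5*x)*(a*z))))*b); overall: (1*(((a*((x*z)*0))+(((6*2)*a)+((5*x)*(a*z))))*b)) -> (((a*((x*z)*0))+(((6*2)*a)+((5*x)*(a*z))))*b)
Step 2: at LLR: ((x*z)*0) -> 0; overall: (((a*((x*z)*0))+(((6*2)*a)+((5*x)*(a*z))))*b) -> (((a*0)+(((6*2)*a)+((5*x)*(a*z))))*b)
Step 3: at LL: (a*0) -> 0; overall: (((a*0)+(((6*2)*a)+((5*x)*(a*z))))*b) -> ((0+(((6*2)*a)+((5*x)*(a*z))))*b)
Step 4: at L: (0+(((6*2)*a)+((5*x)*(a*z)))) -> (((6*2)*a)+((5*x)*(a*z))); overall: ((0+(((6*2)*a)+((5*x)*(a*z))))*b) -> ((((6*2)*a)+((5*x)*(a*z)))*b)
Step 5: at LLL: (6*2) -> 12; overall: ((((6*2)*a)+((5*x)*(a*z)))*b) -> (((12*a)+((5*x)*(a*z)))*b)
Fixed point: (((12*a)+((5*x)*(a*z)))*b)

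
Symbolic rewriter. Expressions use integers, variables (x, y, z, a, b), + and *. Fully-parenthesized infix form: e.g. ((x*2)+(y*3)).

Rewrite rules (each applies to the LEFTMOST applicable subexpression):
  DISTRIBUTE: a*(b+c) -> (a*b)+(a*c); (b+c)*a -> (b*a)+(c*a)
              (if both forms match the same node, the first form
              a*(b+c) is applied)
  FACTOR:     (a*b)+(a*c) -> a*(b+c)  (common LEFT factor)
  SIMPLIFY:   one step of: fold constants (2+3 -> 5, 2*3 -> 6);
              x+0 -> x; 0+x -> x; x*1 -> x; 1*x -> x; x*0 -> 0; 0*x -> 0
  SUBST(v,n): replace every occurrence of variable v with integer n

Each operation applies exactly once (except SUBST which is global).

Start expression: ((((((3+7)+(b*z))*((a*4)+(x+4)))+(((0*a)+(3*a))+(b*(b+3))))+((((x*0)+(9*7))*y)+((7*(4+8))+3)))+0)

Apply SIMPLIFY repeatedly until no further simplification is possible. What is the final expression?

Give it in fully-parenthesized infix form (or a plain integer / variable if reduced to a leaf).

Start: ((((((3+7)+(b*z))*((a*4)+(x+4)))+(((0*a)+(3*a))+(b*(b+3))))+((((x*0)+(9*7))*y)+((7*(4+8))+3)))+0)
Step 1: at root: ((((((3+7)+(b*z))*((a*4)+(x+4)))+(((0*a)+(3*a))+(b*(b+3))))+((((x*0)+(9*7))*y)+((7*(4+8))+3)))+0) -> (((((3+7)+(b*z))*((a*4)+(x+4)))+(((0*a)+(3*a))+(b*(b+3))))+((((x*0)+(9*7))*y)+((7*(4+8))+3))); overall: ((((((3+7)+(b*z))*((a*4)+(x+4)))+(((0*a)+(3*a))+(b*(b+3))))+((((x*0)+(9*7))*y)+((7*(4+8))+3)))+0) -> (((((3+7)+(b*z))*((a*4)+(x+4)))+(((0*a)+(3*a))+(b*(b+3))))+((((x*0)+(9*7))*y)+((7*(4+8))+3)))
Step 2: at LLLL: (3+7) -> 10; overall: (((((3+7)+(b*z))*((a*4)+(x+4)))+(((0*a)+(3*a))+(b*(b+3))))+((((x*0)+(9*7))*y)+((7*(4+8))+3))) -> ((((10+(b*z))*((a*4)+(x+4)))+(((0*a)+(3*a))+(b*(b+3))))+((((x*0)+(9*7))*y)+((7*(4+8))+3)))
Step 3: at LRLL: (0*a) -> 0; overall: ((((10+(b*z))*((a*4)+(x+4)))+(((0*a)+(3*a))+(b*(b+3))))+((((x*0)+(9*7))*y)+((7*(4+8))+3))) -> ((((10+(b*z))*((a*4)+(x+4)))+((0+(3*a))+(b*(b+3))))+((((x*0)+(9*7))*y)+((7*(4+8))+3)))
Step 4: at LRL: (0+(3*a)) -> (3*a); overall: ((((10+(b*z))*((a*4)+(x+4)))+((0+(3*a))+(b*(b+3))))+((((x*0)+(9*7))*y)+((7*(4+8))+3))) -> ((((10+(b*z))*((a*4)+(x+4)))+((3*a)+(b*(b+3))))+((((x*0)+(9*7))*y)+((7*(4+8))+3)))
Step 5: at RLLL: (x*0) -> 0; overall: ((((10+(b*z))*((a*4)+(x+4)))+((3*a)+(b*(b+3))))+((((x*0)+(9*7))*y)+((7*(4+8))+3))) -> ((((10+(b*z))*((a*4)+(x+4)))+((3*a)+(b*(b+3))))+(((0+(9*7))*y)+((7*(4+8))+3)))
Step 6: at RLL: (0+(9*7)) -> (9*7); overall: ((((10+(b*z))*((a*4)+(x+4)))+((3*a)+(b*(b+3))))+(((0+(9*7))*y)+((7*(4+8))+3))) -> ((((10+(b*z))*((a*4)+(x+4)))+((3*a)+(b*(b+3))))+(((9*7)*y)+((7*(4+8))+3)))
Step 7: at RLL: (9*7) -> 63; overall: ((((10+(b*z))*((a*4)+(x+4)))+((3*a)+(b*(b+3))))+(((9*7)*y)+((7*(4+8))+3))) -> ((((10+(b*z))*((a*4)+(x+4)))+((3*a)+(b*(b+3))))+((63*y)+((7*(4+8))+3)))
Step 8: at RRLR: (4+8) -> 12; overall: ((((10+(b*z))*((a*4)+(x+4)))+((3*a)+(b*(b+3))))+((63*y)+((7*(4+8))+3))) -> ((((10+(b*z))*((a*4)+(x+4)))+((3*a)+(b*(b+3))))+((63*y)+((7*12)+3)))
Step 9: at RRL: (7*12) -> 84; overall: ((((10+(b*z))*((a*4)+(x+4)))+((3*a)+(b*(b+3))))+((63*y)+((7*12)+3))) -> ((((10+(b*z))*((a*4)+(x+4)))+((3*a)+(b*(b+3))))+((63*y)+(84+3)))
Step 10: at RR: (84+3) -> 87; overall: ((((10+(b*z))*((a*4)+(x+4)))+((3*a)+(b*(b+3))))+((63*y)+(84+3))) -> ((((10+(b*z))*((a*4)+(x+4)))+((3*a)+(b*(b+3))))+((63*y)+87))
Fixed point: ((((10+(b*z))*((a*4)+(x+4)))+((3*a)+(b*(b+3))))+((63*y)+87))

Answer: ((((10+(b*z))*((a*4)+(x+4)))+((3*a)+(b*(b+3))))+((63*y)+87))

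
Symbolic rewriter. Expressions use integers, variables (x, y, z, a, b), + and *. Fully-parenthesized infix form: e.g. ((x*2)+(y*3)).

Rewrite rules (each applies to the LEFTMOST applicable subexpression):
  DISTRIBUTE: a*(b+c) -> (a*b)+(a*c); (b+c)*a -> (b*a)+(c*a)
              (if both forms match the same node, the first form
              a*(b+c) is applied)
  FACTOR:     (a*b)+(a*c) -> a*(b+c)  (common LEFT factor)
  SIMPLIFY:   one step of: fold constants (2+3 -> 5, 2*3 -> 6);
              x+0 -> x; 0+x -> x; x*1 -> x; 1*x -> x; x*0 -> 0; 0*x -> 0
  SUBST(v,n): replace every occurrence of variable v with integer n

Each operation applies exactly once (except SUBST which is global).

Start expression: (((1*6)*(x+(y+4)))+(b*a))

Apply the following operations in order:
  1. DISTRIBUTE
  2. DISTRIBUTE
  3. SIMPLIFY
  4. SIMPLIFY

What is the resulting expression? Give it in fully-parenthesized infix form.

Answer: (((6*x)+((6*y)+((1*6)*4)))+(b*a))

Derivation:
Start: (((1*6)*(x+(y+4)))+(b*a))
Apply DISTRIBUTE at L (target: ((1*6)*(x+(y+4)))): (((1*6)*(x+(y+4)))+(b*a)) -> ((((1*6)*x)+((1*6)*(y+4)))+(b*a))
Apply DISTRIBUTE at LR (target: ((1*6)*(y+4))): ((((1*6)*x)+((1*6)*(y+4)))+(b*a)) -> ((((1*6)*x)+(((1*6)*y)+((1*6)*4)))+(b*a))
Apply SIMPLIFY at LLL (target: (1*6)): ((((1*6)*x)+(((1*6)*y)+((1*6)*4)))+(b*a)) -> (((6*x)+(((1*6)*y)+((1*6)*4)))+(b*a))
Apply SIMPLIFY at LRLL (target: (1*6)): (((6*x)+(((1*6)*y)+((1*6)*4)))+(b*a)) -> (((6*x)+((6*y)+((1*6)*4)))+(b*a))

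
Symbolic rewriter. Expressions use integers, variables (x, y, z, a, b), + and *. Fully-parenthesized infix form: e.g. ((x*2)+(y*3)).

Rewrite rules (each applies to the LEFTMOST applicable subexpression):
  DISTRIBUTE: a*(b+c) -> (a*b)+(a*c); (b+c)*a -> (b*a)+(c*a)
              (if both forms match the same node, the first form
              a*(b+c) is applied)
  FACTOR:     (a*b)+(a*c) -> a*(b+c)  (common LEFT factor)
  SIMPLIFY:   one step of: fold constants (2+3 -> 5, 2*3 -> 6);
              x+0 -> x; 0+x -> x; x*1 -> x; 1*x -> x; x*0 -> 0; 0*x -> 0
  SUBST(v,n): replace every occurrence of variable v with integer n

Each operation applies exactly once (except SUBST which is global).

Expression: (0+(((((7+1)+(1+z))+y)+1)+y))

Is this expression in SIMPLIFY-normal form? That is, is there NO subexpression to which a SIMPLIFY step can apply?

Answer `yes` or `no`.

Expression: (0+(((((7+1)+(1+z))+y)+1)+y))
Scanning for simplifiable subexpressions (pre-order)...
  at root: (0+(((((7+1)+(1+z))+y)+1)+y)) (SIMPLIFIABLE)
  at R: (((((7+1)+(1+z))+y)+1)+y) (not simplifiable)
  at RL: ((((7+1)+(1+z))+y)+1) (not simplifiable)
  at RLL: (((7+1)+(1+z))+y) (not simplifiable)
  at RLLL: ((7+1)+(1+z)) (not simplifiable)
  at RLLLL: (7+1) (SIMPLIFIABLE)
  at RLLLR: (1+z) (not simplifiable)
Found simplifiable subexpr at path root: (0+(((((7+1)+(1+z))+y)+1)+y))
One SIMPLIFY step would give: (((((7+1)+(1+z))+y)+1)+y)
-> NOT in normal form.

Answer: no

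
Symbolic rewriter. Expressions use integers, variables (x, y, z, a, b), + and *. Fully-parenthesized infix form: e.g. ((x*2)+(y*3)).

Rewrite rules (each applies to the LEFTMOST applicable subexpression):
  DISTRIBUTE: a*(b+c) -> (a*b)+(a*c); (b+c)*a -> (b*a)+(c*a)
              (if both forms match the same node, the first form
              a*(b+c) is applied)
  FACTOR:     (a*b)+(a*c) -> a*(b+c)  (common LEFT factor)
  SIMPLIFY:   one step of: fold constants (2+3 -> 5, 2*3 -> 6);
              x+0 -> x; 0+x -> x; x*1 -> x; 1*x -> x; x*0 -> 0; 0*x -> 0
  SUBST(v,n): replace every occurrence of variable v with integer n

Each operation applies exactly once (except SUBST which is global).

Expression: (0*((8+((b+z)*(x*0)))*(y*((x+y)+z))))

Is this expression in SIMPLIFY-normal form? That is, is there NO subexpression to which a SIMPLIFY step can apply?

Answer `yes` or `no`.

Expression: (0*((8+((b+z)*(x*0)))*(y*((x+y)+z))))
Scanning for simplifiable subexpressions (pre-order)...
  at root: (0*((8+((b+z)*(x*0)))*(y*((x+y)+z)))) (SIMPLIFIABLE)
  at R: ((8+((b+z)*(x*0)))*(y*((x+y)+z))) (not simplifiable)
  at RL: (8+((b+z)*(x*0))) (not simplifiable)
  at RLR: ((b+z)*(x*0)) (not simplifiable)
  at RLRL: (b+z) (not simplifiable)
  at RLRR: (x*0) (SIMPLIFIABLE)
  at RR: (y*((x+y)+z)) (not simplifiable)
  at RRR: ((x+y)+z) (not simplifiable)
  at RRRL: (x+y) (not simplifiable)
Found simplifiable subexpr at path root: (0*((8+((b+z)*(x*0)))*(y*((x+y)+z))))
One SIMPLIFY step would give: 0
-> NOT in normal form.

Answer: no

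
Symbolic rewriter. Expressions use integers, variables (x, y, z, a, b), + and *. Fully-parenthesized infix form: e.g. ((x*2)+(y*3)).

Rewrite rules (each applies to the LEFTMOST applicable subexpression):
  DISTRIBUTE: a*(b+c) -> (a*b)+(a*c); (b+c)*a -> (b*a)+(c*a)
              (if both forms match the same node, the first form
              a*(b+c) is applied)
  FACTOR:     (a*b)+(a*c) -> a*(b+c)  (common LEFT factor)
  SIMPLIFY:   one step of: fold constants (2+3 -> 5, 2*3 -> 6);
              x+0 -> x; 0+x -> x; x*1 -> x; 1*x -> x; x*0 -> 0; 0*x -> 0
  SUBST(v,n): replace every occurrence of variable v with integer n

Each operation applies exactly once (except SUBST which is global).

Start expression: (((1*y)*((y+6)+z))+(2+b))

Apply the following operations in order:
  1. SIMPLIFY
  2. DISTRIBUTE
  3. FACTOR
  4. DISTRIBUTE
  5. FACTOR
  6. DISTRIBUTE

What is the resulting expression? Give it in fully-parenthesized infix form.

Answer: (((y*(y+6))+(y*z))+(2+b))

Derivation:
Start: (((1*y)*((y+6)+z))+(2+b))
Apply SIMPLIFY at LL (target: (1*y)): (((1*y)*((y+6)+z))+(2+b)) -> ((y*((y+6)+z))+(2+b))
Apply DISTRIBUTE at L (target: (y*((y+6)+z))): ((y*((y+6)+z))+(2+b)) -> (((y*(y+6))+(y*z))+(2+b))
Apply FACTOR at L (target: ((y*(y+6))+(y*z))): (((y*(y+6))+(y*z))+(2+b)) -> ((y*((y+6)+z))+(2+b))
Apply DISTRIBUTE at L (target: (y*((y+6)+z))): ((y*((y+6)+z))+(2+b)) -> (((y*(y+6))+(y*z))+(2+b))
Apply FACTOR at L (target: ((y*(y+6))+(y*z))): (((y*(y+6))+(y*z))+(2+b)) -> ((y*((y+6)+z))+(2+b))
Apply DISTRIBUTE at L (target: (y*((y+6)+z))): ((y*((y+6)+z))+(2+b)) -> (((y*(y+6))+(y*z))+(2+b))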